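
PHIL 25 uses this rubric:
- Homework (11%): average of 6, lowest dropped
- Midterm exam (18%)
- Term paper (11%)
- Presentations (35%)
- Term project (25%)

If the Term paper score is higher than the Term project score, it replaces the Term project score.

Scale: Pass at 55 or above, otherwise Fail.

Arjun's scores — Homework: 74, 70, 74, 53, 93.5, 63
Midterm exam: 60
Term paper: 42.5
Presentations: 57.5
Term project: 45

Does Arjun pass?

Pass

Homework: drop 53 → average of remaining 5 = 374.5/5 = 74.9
Term paper (42.5) ≤ Term project (45), so Term project stays at 45.
Weighted total:
  Homework 74.9 × 0.11 = 8.239
  Midterm exam 60 × 0.18 = 10.8
  Term paper 42.5 × 0.11 = 4.675
  Presentations 57.5 × 0.35 = 20.125
  Term project 45 × 0.25 = 11.25
Sum = 55.089
55.089 ≥ 55 → Pass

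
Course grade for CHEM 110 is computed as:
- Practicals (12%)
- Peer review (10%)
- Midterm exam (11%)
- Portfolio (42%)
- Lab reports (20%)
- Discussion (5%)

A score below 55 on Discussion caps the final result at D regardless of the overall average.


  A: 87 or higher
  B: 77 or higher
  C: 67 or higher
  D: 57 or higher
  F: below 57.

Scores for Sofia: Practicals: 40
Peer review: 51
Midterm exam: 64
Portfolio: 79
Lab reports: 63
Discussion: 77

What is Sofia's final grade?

D

Discussion score 77 ≥ 55: minimum met.
Weighted total:
  Practicals 40 × 0.12 = 4.8
  Peer review 51 × 0.1 = 5.1
  Midterm exam 64 × 0.11 = 7.04
  Portfolio 79 × 0.42 = 33.18
  Lab reports 63 × 0.2 = 12.6
  Discussion 77 × 0.05 = 3.85
Sum = 66.57
66.57 is ≥ 57 and < 67 → D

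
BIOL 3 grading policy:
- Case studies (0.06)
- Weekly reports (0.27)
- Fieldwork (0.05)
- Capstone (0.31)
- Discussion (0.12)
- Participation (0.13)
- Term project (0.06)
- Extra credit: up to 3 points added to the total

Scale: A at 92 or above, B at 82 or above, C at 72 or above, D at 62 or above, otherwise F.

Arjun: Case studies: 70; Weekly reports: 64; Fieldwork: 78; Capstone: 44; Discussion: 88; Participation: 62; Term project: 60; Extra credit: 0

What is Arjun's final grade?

Weighted total:
  Case studies 70 × 0.06 = 4.2
  Weekly reports 64 × 0.27 = 17.28
  Fieldwork 78 × 0.05 = 3.9
  Capstone 44 × 0.31 = 13.64
  Discussion 88 × 0.12 = 10.56
  Participation 62 × 0.13 = 8.06
  Term project 60 × 0.06 = 3.6
Sum = 61.24
Extra credit: 61.24 + 0 = 61.24
61.24 < 62 → F

F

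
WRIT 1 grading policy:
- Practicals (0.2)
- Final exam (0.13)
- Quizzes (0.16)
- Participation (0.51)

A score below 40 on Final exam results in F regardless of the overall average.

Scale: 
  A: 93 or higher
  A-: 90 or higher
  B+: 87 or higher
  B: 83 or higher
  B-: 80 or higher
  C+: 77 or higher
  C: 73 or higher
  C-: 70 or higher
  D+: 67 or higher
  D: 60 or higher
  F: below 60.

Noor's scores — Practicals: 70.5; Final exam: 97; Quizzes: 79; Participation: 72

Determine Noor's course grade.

Final exam score 97 ≥ 40: minimum met.
Weighted total:
  Practicals 70.5 × 0.2 = 14.1
  Final exam 97 × 0.13 = 12.61
  Quizzes 79 × 0.16 = 12.64
  Participation 72 × 0.51 = 36.72
Sum = 76.07
76.07 is ≥ 73 and < 77 → C

C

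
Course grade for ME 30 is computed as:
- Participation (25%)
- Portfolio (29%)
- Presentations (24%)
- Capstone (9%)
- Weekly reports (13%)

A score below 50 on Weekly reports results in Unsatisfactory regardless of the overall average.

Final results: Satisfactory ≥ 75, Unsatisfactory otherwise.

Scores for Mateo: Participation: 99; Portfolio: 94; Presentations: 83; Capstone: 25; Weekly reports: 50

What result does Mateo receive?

Satisfactory

Weekly reports score 50 ≥ 50: minimum met.
Weighted total:
  Participation 99 × 0.25 = 24.75
  Portfolio 94 × 0.29 = 27.26
  Presentations 83 × 0.24 = 19.92
  Capstone 25 × 0.09 = 2.25
  Weekly reports 50 × 0.13 = 6.5
Sum = 80.68
80.68 ≥ 75 → Satisfactory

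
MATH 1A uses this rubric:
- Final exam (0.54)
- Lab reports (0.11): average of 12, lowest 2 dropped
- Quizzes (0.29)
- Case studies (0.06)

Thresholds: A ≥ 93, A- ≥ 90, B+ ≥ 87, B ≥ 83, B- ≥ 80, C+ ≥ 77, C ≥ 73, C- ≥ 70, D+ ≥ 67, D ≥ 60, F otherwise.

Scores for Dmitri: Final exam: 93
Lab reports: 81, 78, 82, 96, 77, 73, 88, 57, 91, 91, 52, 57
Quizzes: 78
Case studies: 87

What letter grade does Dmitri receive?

Lab reports: drop 52, 57 → average of remaining 10 = 814/10 = 81.4
Weighted total:
  Final exam 93 × 0.54 = 50.22
  Lab reports 81.4 × 0.11 = 8.954
  Quizzes 78 × 0.29 = 22.62
  Case studies 87 × 0.06 = 5.22
Sum = 87.014
87.014 is ≥ 87 and < 90 → B+

B+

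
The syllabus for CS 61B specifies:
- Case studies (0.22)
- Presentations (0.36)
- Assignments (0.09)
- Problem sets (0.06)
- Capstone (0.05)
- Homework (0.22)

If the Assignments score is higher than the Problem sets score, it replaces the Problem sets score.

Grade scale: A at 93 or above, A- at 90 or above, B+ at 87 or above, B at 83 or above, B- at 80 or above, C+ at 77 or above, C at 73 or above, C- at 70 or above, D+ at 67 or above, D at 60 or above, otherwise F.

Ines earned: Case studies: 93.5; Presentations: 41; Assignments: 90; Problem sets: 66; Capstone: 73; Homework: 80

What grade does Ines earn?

C-

Assignments (90) > Problem sets (66), so Problem sets counts as 90.
Weighted total:
  Case studies 93.5 × 0.22 = 20.57
  Presentations 41 × 0.36 = 14.76
  Assignments 90 × 0.09 = 8.1
  Problem sets 90 × 0.06 = 5.4
  Capstone 73 × 0.05 = 3.65
  Homework 80 × 0.22 = 17.6
Sum = 70.08
70.08 is ≥ 70 and < 73 → C-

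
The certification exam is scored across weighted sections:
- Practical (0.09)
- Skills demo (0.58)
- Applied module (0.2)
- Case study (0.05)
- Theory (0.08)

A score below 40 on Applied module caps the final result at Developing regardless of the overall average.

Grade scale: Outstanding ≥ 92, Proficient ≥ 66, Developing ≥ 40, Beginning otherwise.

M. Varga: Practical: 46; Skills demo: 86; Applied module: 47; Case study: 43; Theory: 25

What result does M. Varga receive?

Applied module score 47 ≥ 40: minimum met.
Weighted total:
  Practical 46 × 0.09 = 4.14
  Skills demo 86 × 0.58 = 49.88
  Applied module 47 × 0.2 = 9.4
  Case study 43 × 0.05 = 2.15
  Theory 25 × 0.08 = 2
Sum = 67.57
67.57 is ≥ 66 and < 92 → Proficient

Proficient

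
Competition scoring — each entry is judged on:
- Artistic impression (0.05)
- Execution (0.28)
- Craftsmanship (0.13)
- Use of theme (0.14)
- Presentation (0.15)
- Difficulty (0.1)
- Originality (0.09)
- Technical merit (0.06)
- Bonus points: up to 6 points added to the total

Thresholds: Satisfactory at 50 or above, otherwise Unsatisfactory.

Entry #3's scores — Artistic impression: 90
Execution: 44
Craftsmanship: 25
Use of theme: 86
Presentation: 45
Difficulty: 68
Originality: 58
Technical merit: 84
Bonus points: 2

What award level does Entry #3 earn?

Weighted total:
  Artistic impression 90 × 0.05 = 4.5
  Execution 44 × 0.28 = 12.32
  Craftsmanship 25 × 0.13 = 3.25
  Use of theme 86 × 0.14 = 12.04
  Presentation 45 × 0.15 = 6.75
  Difficulty 68 × 0.1 = 6.8
  Originality 58 × 0.09 = 5.22
  Technical merit 84 × 0.06 = 5.04
Sum = 55.92
Bonus points: 55.92 + 2 = 57.92
57.92 ≥ 50 → Satisfactory

Satisfactory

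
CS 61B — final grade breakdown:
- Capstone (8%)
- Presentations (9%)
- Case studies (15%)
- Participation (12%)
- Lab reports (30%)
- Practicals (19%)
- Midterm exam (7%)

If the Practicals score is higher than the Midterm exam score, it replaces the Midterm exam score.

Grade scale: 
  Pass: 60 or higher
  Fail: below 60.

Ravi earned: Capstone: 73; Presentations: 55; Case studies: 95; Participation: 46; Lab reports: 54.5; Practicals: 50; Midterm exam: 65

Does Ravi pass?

Pass

Practicals (50) ≤ Midterm exam (65), so Midterm exam stays at 65.
Weighted total:
  Capstone 73 × 0.08 = 5.84
  Presentations 55 × 0.09 = 4.95
  Case studies 95 × 0.15 = 14.25
  Participation 46 × 0.12 = 5.52
  Lab reports 54.5 × 0.3 = 16.35
  Practicals 50 × 0.19 = 9.5
  Midterm exam 65 × 0.07 = 4.55
Sum = 60.96
60.96 ≥ 60 → Pass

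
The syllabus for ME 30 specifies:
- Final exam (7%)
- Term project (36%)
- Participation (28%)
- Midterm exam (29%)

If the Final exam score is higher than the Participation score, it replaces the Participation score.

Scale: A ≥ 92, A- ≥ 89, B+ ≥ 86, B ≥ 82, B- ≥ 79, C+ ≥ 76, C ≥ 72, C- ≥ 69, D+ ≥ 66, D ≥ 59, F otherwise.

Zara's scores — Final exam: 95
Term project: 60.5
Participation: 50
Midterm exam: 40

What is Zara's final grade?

D+

Final exam (95) > Participation (50), so Participation counts as 95.
Weighted total:
  Final exam 95 × 0.07 = 6.65
  Term project 60.5 × 0.36 = 21.78
  Participation 95 × 0.28 = 26.6
  Midterm exam 40 × 0.29 = 11.6
Sum = 66.63
66.63 is ≥ 66 and < 69 → D+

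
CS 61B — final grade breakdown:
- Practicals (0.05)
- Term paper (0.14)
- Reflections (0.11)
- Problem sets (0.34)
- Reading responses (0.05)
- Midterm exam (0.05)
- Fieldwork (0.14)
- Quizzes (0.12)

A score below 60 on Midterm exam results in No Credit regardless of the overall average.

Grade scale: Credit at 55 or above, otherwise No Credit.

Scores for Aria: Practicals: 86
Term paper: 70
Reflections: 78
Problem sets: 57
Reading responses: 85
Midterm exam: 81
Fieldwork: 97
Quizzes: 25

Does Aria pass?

Midterm exam score 81 ≥ 60: minimum met.
Weighted total:
  Practicals 86 × 0.05 = 4.3
  Term paper 70 × 0.14 = 9.8
  Reflections 78 × 0.11 = 8.58
  Problem sets 57 × 0.34 = 19.38
  Reading responses 85 × 0.05 = 4.25
  Midterm exam 81 × 0.05 = 4.05
  Fieldwork 97 × 0.14 = 13.58
  Quizzes 25 × 0.12 = 3
Sum = 66.94
66.94 ≥ 55 → Credit

Credit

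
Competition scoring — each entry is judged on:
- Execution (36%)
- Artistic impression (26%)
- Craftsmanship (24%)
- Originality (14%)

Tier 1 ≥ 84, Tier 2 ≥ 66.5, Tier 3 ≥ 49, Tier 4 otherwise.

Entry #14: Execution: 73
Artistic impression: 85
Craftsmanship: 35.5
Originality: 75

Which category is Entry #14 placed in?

Tier 2

Weighted total:
  Execution 73 × 0.36 = 26.28
  Artistic impression 85 × 0.26 = 22.1
  Craftsmanship 35.5 × 0.24 = 8.52
  Originality 75 × 0.14 = 10.5
Sum = 67.4
67.4 is ≥ 66.5 and < 84 → Tier 2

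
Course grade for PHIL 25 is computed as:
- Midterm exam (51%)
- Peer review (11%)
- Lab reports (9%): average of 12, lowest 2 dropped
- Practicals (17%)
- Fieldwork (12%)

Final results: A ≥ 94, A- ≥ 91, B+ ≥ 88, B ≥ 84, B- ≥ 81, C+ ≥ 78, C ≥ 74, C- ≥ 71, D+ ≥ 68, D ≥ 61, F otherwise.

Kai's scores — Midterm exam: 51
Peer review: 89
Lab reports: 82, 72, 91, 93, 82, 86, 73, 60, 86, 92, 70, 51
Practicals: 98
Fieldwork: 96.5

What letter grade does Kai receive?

C-

Lab reports: drop 51, 60 → average of remaining 10 = 827/10 = 82.7
Weighted total:
  Midterm exam 51 × 0.51 = 26.01
  Peer review 89 × 0.11 = 9.79
  Lab reports 82.7 × 0.09 = 7.443
  Practicals 98 × 0.17 = 16.66
  Fieldwork 96.5 × 0.12 = 11.58
Sum = 71.483
71.483 is ≥ 71 and < 74 → C-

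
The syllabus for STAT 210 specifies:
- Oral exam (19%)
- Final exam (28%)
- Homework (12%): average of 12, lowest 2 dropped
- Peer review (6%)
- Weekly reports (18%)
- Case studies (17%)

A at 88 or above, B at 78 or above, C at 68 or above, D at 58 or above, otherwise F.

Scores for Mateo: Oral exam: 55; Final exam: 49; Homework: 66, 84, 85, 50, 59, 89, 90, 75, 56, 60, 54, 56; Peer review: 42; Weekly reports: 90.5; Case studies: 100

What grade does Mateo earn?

Homework: drop 50, 54 → average of remaining 10 = 720/10 = 72
Weighted total:
  Oral exam 55 × 0.19 = 10.45
  Final exam 49 × 0.28 = 13.72
  Homework 72 × 0.12 = 8.64
  Peer review 42 × 0.06 = 2.52
  Weekly reports 90.5 × 0.18 = 16.29
  Case studies 100 × 0.17 = 17
Sum = 68.62
68.62 is ≥ 68 and < 78 → C

C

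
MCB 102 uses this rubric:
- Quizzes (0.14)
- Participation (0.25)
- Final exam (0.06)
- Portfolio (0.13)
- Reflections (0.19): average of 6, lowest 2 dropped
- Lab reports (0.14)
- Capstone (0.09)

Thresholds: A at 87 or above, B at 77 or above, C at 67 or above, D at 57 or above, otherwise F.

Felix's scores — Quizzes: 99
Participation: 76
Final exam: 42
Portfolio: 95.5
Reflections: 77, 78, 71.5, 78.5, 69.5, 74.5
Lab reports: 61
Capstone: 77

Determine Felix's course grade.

Reflections: drop 69.5, 71.5 → average of remaining 4 = 308/4 = 77
Weighted total:
  Quizzes 99 × 0.14 = 13.86
  Participation 76 × 0.25 = 19
  Final exam 42 × 0.06 = 2.52
  Portfolio 95.5 × 0.13 = 12.415
  Reflections 77 × 0.19 = 14.63
  Lab reports 61 × 0.14 = 8.54
  Capstone 77 × 0.09 = 6.93
Sum = 77.895
77.895 is ≥ 77 and < 87 → B

B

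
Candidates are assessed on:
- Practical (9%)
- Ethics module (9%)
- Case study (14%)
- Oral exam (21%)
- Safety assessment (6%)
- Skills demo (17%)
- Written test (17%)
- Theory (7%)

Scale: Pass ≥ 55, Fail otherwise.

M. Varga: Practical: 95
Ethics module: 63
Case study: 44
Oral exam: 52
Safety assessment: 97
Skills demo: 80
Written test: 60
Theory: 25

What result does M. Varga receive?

Weighted total:
  Practical 95 × 0.09 = 8.55
  Ethics module 63 × 0.09 = 5.67
  Case study 44 × 0.14 = 6.16
  Oral exam 52 × 0.21 = 10.92
  Safety assessment 97 × 0.06 = 5.82
  Skills demo 80 × 0.17 = 13.6
  Written test 60 × 0.17 = 10.2
  Theory 25 × 0.07 = 1.75
Sum = 62.67
62.67 ≥ 55 → Pass

Pass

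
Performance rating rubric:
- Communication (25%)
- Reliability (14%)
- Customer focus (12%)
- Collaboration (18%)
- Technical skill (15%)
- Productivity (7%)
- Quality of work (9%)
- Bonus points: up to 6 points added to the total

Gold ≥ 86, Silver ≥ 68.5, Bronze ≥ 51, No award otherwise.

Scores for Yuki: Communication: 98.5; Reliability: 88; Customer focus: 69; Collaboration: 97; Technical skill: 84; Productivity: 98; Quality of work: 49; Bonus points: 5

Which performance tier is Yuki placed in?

Weighted total:
  Communication 98.5 × 0.25 = 24.625
  Reliability 88 × 0.14 = 12.32
  Customer focus 69 × 0.12 = 8.28
  Collaboration 97 × 0.18 = 17.46
  Technical skill 84 × 0.15 = 12.6
  Productivity 98 × 0.07 = 6.86
  Quality of work 49 × 0.09 = 4.41
Sum = 86.555
Bonus points: 86.555 + 5 = 91.555
91.555 ≥ 86 → Gold

Gold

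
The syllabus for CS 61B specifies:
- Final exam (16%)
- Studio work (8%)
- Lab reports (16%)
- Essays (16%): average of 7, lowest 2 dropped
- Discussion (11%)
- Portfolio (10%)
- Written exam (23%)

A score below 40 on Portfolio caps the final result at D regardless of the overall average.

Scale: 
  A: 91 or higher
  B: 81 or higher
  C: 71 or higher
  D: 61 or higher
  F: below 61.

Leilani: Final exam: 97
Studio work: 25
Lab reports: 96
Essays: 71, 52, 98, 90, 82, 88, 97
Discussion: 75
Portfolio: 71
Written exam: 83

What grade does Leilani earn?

Essays: drop 52, 71 → average of remaining 5 = 455/5 = 91
Portfolio score 71 ≥ 40: minimum met.
Weighted total:
  Final exam 97 × 0.16 = 15.52
  Studio work 25 × 0.08 = 2
  Lab reports 96 × 0.16 = 15.36
  Essays 91 × 0.16 = 14.56
  Discussion 75 × 0.11 = 8.25
  Portfolio 71 × 0.1 = 7.1
  Written exam 83 × 0.23 = 19.09
Sum = 81.88
81.88 is ≥ 81 and < 91 → B

B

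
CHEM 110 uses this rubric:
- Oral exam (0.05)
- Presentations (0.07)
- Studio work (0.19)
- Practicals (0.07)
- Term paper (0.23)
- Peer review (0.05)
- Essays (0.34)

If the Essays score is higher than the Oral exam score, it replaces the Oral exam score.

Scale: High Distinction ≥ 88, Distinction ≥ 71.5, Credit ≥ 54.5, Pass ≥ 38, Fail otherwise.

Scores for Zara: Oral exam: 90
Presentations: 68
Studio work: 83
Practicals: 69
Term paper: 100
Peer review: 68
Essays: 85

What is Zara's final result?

Distinction

Essays (85) ≤ Oral exam (90), so Oral exam stays at 90.
Weighted total:
  Oral exam 90 × 0.05 = 4.5
  Presentations 68 × 0.07 = 4.76
  Studio work 83 × 0.19 = 15.77
  Practicals 69 × 0.07 = 4.83
  Term paper 100 × 0.23 = 23
  Peer review 68 × 0.05 = 3.4
  Essays 85 × 0.34 = 28.9
Sum = 85.16
85.16 is ≥ 71.5 and < 88 → Distinction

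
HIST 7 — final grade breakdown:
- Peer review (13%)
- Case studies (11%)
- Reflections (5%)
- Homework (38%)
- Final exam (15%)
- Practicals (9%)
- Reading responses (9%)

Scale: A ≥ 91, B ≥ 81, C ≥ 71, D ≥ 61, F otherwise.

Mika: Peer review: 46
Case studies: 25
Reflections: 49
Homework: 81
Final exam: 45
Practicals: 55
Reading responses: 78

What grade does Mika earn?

F

Weighted total:
  Peer review 46 × 0.13 = 5.98
  Case studies 25 × 0.11 = 2.75
  Reflections 49 × 0.05 = 2.45
  Homework 81 × 0.38 = 30.78
  Final exam 45 × 0.15 = 6.75
  Practicals 55 × 0.09 = 4.95
  Reading responses 78 × 0.09 = 7.02
Sum = 60.68
60.68 < 61 → F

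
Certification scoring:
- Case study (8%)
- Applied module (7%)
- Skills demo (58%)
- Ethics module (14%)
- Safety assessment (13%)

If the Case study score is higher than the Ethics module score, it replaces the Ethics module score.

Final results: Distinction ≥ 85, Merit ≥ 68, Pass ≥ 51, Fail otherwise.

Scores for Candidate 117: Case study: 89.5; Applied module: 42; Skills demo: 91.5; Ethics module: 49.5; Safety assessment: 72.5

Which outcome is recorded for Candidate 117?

Distinction

Case study (89.5) > Ethics module (49.5), so Ethics module counts as 89.5.
Weighted total:
  Case study 89.5 × 0.08 = 7.16
  Applied module 42 × 0.07 = 2.94
  Skills demo 91.5 × 0.58 = 53.07
  Ethics module 89.5 × 0.14 = 12.53
  Safety assessment 72.5 × 0.13 = 9.425
Sum = 85.125
85.125 ≥ 85 → Distinction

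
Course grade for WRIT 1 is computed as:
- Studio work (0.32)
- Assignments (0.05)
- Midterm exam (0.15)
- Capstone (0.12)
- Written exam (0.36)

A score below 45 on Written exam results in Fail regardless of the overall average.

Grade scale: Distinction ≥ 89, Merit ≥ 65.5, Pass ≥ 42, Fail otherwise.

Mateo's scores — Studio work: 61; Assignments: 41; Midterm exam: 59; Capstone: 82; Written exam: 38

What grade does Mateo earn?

Fail

Written exam score 38 < 45: minimum not met.
Weighted total:
  Studio work 61 × 0.32 = 19.52
  Assignments 41 × 0.05 = 2.05
  Midterm exam 59 × 0.15 = 8.85
  Capstone 82 × 0.12 = 9.84
  Written exam 38 × 0.36 = 13.68
Sum = 53.94
Because the Written exam minimum was not met, the result is Fail.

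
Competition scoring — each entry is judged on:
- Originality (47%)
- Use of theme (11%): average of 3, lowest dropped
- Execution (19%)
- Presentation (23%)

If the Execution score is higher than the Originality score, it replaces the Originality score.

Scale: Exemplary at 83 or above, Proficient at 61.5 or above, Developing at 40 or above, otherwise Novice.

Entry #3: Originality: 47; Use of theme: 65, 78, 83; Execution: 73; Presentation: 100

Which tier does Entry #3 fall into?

Use of theme: drop 65 → average of remaining 2 = 161/2 = 80.5
Execution (73) > Originality (47), so Originality counts as 73.
Weighted total:
  Originality 73 × 0.47 = 34.31
  Use of theme 80.5 × 0.11 = 8.855
  Execution 73 × 0.19 = 13.87
  Presentation 100 × 0.23 = 23
Sum = 80.035
80.035 is ≥ 61.5 and < 83 → Proficient

Proficient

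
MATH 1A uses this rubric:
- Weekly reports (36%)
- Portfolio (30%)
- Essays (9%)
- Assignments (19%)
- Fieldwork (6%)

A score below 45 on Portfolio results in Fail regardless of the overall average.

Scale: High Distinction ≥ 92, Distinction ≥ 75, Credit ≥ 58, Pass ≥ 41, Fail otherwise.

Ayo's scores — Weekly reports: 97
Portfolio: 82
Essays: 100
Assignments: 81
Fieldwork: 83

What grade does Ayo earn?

Portfolio score 82 ≥ 45: minimum met.
Weighted total:
  Weekly reports 97 × 0.36 = 34.92
  Portfolio 82 × 0.3 = 24.6
  Essays 100 × 0.09 = 9
  Assignments 81 × 0.19 = 15.39
  Fieldwork 83 × 0.06 = 4.98
Sum = 88.89
88.89 is ≥ 75 and < 92 → Distinction

Distinction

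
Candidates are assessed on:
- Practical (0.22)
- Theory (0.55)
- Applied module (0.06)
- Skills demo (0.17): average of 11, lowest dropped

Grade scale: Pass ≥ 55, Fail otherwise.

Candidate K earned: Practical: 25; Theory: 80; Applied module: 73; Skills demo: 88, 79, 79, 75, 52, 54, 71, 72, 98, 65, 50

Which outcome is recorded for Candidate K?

Skills demo: drop 50 → average of remaining 10 = 733/10 = 73.3
Weighted total:
  Practical 25 × 0.22 = 5.5
  Theory 80 × 0.55 = 44
  Applied module 73 × 0.06 = 4.38
  Skills demo 73.3 × 0.17 = 12.461
Sum = 66.341
66.341 ≥ 55 → Pass

Pass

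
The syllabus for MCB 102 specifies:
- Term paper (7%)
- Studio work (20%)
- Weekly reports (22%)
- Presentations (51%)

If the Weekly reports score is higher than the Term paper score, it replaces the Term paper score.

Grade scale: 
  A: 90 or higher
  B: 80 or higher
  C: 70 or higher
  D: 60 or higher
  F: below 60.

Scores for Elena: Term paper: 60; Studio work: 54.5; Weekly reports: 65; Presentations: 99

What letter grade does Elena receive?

Weekly reports (65) > Term paper (60), so Term paper counts as 65.
Weighted total:
  Term paper 65 × 0.07 = 4.55
  Studio work 54.5 × 0.2 = 10.9
  Weekly reports 65 × 0.22 = 14.3
  Presentations 99 × 0.51 = 50.49
Sum = 80.24
80.24 is ≥ 80 and < 90 → B

B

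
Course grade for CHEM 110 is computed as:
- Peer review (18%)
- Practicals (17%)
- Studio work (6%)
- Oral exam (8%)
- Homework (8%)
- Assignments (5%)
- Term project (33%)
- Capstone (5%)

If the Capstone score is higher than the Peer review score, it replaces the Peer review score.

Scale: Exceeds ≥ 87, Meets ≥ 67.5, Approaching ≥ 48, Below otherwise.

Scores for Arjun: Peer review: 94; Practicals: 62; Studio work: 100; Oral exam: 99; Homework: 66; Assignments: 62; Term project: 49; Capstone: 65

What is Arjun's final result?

Meets

Capstone (65) ≤ Peer review (94), so Peer review stays at 94.
Weighted total:
  Peer review 94 × 0.18 = 16.92
  Practicals 62 × 0.17 = 10.54
  Studio work 100 × 0.06 = 6
  Oral exam 99 × 0.08 = 7.92
  Homework 66 × 0.08 = 5.28
  Assignments 62 × 0.05 = 3.1
  Term project 49 × 0.33 = 16.17
  Capstone 65 × 0.05 = 3.25
Sum = 69.18
69.18 is ≥ 67.5 and < 87 → Meets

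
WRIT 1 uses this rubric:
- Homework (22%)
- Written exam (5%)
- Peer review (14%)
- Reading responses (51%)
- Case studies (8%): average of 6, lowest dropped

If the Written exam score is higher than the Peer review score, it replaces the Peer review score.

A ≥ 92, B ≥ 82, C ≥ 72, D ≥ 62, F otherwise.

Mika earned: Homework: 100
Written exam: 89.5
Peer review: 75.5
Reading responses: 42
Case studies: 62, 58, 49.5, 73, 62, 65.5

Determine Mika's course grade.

Case studies: drop 49.5 → average of remaining 5 = 320.5/5 = 64.1
Written exam (89.5) > Peer review (75.5), so Peer review counts as 89.5.
Weighted total:
  Homework 100 × 0.22 = 22
  Written exam 89.5 × 0.05 = 4.475
  Peer review 89.5 × 0.14 = 12.53
  Reading responses 42 × 0.51 = 21.42
  Case studies 64.1 × 0.08 = 5.128
Sum = 65.553
65.553 is ≥ 62 and < 72 → D

D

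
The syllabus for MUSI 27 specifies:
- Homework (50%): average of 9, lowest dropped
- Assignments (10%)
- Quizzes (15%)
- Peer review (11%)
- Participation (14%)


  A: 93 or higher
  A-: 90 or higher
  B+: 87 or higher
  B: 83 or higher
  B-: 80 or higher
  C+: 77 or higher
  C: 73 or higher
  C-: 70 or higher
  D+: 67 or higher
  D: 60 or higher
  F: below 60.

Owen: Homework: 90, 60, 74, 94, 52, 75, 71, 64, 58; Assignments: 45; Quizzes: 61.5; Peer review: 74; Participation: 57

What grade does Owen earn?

D

Homework: drop 52 → average of remaining 8 = 586/8 = 73.25
Weighted total:
  Homework 73.25 × 0.5 = 36.625
  Assignments 45 × 0.1 = 4.5
  Quizzes 61.5 × 0.15 = 9.225
  Peer review 74 × 0.11 = 8.14
  Participation 57 × 0.14 = 7.98
Sum = 66.47
66.47 is ≥ 60 and < 67 → D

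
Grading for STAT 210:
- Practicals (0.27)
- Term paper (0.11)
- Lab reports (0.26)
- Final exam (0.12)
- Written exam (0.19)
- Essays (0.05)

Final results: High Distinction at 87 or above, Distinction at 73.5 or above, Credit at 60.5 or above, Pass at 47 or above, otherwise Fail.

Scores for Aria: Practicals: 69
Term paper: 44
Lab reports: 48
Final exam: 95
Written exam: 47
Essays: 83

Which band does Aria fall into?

Pass

Weighted total:
  Practicals 69 × 0.27 = 18.63
  Term paper 44 × 0.11 = 4.84
  Lab reports 48 × 0.26 = 12.48
  Final exam 95 × 0.12 = 11.4
  Written exam 47 × 0.19 = 8.93
  Essays 83 × 0.05 = 4.15
Sum = 60.43
60.43 is ≥ 47 and < 60.5 → Pass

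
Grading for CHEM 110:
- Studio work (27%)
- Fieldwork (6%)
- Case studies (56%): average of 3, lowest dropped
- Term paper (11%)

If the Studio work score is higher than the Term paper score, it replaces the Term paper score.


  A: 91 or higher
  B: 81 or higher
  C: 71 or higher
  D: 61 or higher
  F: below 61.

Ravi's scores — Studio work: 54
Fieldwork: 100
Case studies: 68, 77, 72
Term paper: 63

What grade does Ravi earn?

D

Case studies: drop 68 → average of remaining 2 = 149/2 = 74.5
Studio work (54) ≤ Term paper (63), so Term paper stays at 63.
Weighted total:
  Studio work 54 × 0.27 = 14.58
  Fieldwork 100 × 0.06 = 6
  Case studies 74.5 × 0.56 = 41.72
  Term paper 63 × 0.11 = 6.93
Sum = 69.23
69.23 is ≥ 61 and < 71 → D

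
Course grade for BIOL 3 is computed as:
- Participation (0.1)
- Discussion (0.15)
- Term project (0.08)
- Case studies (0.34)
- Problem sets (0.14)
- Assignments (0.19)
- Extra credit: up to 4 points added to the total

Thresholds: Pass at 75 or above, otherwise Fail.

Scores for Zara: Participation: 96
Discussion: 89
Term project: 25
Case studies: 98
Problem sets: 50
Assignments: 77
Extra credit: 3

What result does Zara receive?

Weighted total:
  Participation 96 × 0.1 = 9.6
  Discussion 89 × 0.15 = 13.35
  Term project 25 × 0.08 = 2
  Case studies 98 × 0.34 = 33.32
  Problem sets 50 × 0.14 = 7
  Assignments 77 × 0.19 = 14.63
Sum = 79.9
Extra credit: 79.9 + 3 = 82.9
82.9 ≥ 75 → Pass

Pass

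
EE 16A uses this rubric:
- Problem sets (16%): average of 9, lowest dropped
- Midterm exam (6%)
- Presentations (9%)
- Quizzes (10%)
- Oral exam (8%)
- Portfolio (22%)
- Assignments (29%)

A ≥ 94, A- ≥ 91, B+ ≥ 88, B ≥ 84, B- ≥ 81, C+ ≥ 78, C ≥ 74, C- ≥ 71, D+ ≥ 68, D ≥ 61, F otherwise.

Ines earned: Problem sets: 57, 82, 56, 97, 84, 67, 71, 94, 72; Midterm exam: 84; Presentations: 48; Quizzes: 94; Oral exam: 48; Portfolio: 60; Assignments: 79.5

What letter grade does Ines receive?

C-

Problem sets: drop 56 → average of remaining 8 = 624/8 = 78
Weighted total:
  Problem sets 78 × 0.16 = 12.48
  Midterm exam 84 × 0.06 = 5.04
  Presentations 48 × 0.09 = 4.32
  Quizzes 94 × 0.1 = 9.4
  Oral exam 48 × 0.08 = 3.84
  Portfolio 60 × 0.22 = 13.2
  Assignments 79.5 × 0.29 = 23.055
Sum = 71.335
71.335 is ≥ 71 and < 74 → C-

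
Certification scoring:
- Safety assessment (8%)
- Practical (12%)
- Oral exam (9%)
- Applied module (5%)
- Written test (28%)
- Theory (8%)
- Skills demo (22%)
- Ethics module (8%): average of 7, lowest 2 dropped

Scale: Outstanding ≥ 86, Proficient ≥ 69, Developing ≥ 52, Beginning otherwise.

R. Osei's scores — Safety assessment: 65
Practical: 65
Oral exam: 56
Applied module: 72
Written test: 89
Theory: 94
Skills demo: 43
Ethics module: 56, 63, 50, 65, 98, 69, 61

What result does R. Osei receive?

Ethics module: drop 50, 56 → average of remaining 5 = 356/5 = 71.2
Weighted total:
  Safety assessment 65 × 0.08 = 5.2
  Practical 65 × 0.12 = 7.8
  Oral exam 56 × 0.09 = 5.04
  Applied module 72 × 0.05 = 3.6
  Written test 89 × 0.28 = 24.92
  Theory 94 × 0.08 = 7.52
  Skills demo 43 × 0.22 = 9.46
  Ethics module 71.2 × 0.08 = 5.696
Sum = 69.236
69.236 is ≥ 69 and < 86 → Proficient

Proficient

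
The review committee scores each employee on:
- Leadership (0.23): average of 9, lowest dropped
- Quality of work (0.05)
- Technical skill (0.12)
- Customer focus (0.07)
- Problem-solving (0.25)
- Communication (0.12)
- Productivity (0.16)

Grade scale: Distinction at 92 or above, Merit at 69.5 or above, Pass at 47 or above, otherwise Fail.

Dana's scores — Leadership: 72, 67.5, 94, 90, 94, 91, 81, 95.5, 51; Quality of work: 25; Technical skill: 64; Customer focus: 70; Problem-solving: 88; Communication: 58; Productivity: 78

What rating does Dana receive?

Merit

Leadership: drop 51 → average of remaining 8 = 685/8 = 85.625
Weighted total:
  Leadership 85.625 × 0.23 = 19.69375
  Quality of work 25 × 0.05 = 1.25
  Technical skill 64 × 0.12 = 7.68
  Customer focus 70 × 0.07 = 4.9
  Problem-solving 88 × 0.25 = 22
  Communication 58 × 0.12 = 6.96
  Productivity 78 × 0.16 = 12.48
Sum = 74.96375
74.96375 is ≥ 69.5 and < 92 → Merit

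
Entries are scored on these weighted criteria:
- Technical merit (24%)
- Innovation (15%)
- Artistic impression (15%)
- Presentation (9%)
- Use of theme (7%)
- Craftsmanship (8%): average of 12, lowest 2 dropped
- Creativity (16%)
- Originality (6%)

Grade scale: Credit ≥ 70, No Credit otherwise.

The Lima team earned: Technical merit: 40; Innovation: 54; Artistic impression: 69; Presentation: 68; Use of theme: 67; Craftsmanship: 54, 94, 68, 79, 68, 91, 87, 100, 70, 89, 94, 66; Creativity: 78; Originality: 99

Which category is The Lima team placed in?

Craftsmanship: drop 54, 66 → average of remaining 10 = 840/10 = 84
Weighted total:
  Technical merit 40 × 0.24 = 9.6
  Innovation 54 × 0.15 = 8.1
  Artistic impression 69 × 0.15 = 10.35
  Presentation 68 × 0.09 = 6.12
  Use of theme 67 × 0.07 = 4.69
  Craftsmanship 84 × 0.08 = 6.72
  Creativity 78 × 0.16 = 12.48
  Originality 99 × 0.06 = 5.94
Sum = 64
64 < 70 → No Credit

No Credit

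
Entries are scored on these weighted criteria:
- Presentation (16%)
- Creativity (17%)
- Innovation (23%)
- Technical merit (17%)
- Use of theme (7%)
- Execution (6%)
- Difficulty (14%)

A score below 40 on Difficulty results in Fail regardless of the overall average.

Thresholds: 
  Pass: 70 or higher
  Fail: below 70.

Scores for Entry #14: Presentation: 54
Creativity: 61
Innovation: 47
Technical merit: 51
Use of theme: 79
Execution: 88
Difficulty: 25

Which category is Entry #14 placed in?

Difficulty score 25 < 40: minimum not met.
Weighted total:
  Presentation 54 × 0.16 = 8.64
  Creativity 61 × 0.17 = 10.37
  Innovation 47 × 0.23 = 10.81
  Technical merit 51 × 0.17 = 8.67
  Use of theme 79 × 0.07 = 5.53
  Execution 88 × 0.06 = 5.28
  Difficulty 25 × 0.14 = 3.5
Sum = 52.8
Because the Difficulty minimum was not met, the result is Fail.

Fail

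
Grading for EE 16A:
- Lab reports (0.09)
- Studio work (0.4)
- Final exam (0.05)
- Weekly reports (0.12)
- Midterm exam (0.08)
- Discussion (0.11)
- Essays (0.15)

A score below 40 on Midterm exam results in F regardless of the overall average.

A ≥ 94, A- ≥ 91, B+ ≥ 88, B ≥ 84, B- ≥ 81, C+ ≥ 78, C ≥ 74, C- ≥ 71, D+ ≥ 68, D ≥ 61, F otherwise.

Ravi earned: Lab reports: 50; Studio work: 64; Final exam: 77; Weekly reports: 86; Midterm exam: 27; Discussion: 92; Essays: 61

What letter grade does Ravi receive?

Midterm exam score 27 < 40: minimum not met.
Weighted total:
  Lab reports 50 × 0.09 = 4.5
  Studio work 64 × 0.4 = 25.6
  Final exam 77 × 0.05 = 3.85
  Weekly reports 86 × 0.12 = 10.32
  Midterm exam 27 × 0.08 = 2.16
  Discussion 92 × 0.11 = 10.12
  Essays 61 × 0.15 = 9.15
Sum = 65.7
Because the Midterm exam minimum was not met, the result is F.

F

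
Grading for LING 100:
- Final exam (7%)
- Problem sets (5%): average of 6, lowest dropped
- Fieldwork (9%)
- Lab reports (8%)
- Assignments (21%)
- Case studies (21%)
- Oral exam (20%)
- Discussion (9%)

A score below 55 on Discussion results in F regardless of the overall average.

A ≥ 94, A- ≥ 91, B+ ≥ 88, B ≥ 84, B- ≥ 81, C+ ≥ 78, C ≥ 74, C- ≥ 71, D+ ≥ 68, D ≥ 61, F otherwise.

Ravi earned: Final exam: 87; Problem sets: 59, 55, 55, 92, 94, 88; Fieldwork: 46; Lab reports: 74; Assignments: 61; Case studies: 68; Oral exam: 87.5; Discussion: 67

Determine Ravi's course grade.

Problem sets: drop 55 → average of remaining 5 = 388/5 = 77.6
Discussion score 67 ≥ 55: minimum met.
Weighted total:
  Final exam 87 × 0.07 = 6.09
  Problem sets 77.6 × 0.05 = 3.88
  Fieldwork 46 × 0.09 = 4.14
  Lab reports 74 × 0.08 = 5.92
  Assignments 61 × 0.21 = 12.81
  Case studies 68 × 0.21 = 14.28
  Oral exam 87.5 × 0.2 = 17.5
  Discussion 67 × 0.09 = 6.03
Sum = 70.65
70.65 is ≥ 68 and < 71 → D+

D+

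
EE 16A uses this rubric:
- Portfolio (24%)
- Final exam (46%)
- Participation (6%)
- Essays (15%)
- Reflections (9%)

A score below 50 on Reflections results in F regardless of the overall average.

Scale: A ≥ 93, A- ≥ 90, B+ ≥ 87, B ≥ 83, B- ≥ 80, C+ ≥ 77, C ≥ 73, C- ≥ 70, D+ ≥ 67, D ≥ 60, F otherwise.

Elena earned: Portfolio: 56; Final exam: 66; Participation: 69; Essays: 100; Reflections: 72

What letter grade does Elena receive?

Reflections score 72 ≥ 50: minimum met.
Weighted total:
  Portfolio 56 × 0.24 = 13.44
  Final exam 66 × 0.46 = 30.36
  Participation 69 × 0.06 = 4.14
  Essays 100 × 0.15 = 15
  Reflections 72 × 0.09 = 6.48
Sum = 69.42
69.42 is ≥ 67 and < 70 → D+

D+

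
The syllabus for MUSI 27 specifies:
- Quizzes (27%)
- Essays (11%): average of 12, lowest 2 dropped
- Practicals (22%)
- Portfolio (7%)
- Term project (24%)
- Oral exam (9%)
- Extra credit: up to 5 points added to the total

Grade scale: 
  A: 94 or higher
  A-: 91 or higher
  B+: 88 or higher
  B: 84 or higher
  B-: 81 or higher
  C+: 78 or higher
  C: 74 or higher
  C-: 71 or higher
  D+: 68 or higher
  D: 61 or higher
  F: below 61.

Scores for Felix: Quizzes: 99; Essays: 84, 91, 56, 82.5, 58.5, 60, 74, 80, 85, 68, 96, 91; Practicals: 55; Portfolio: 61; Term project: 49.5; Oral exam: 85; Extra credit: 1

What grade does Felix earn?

C-

Essays: drop 56, 58.5 → average of remaining 10 = 811.5/10 = 81.15
Weighted total:
  Quizzes 99 × 0.27 = 26.73
  Essays 81.15 × 0.11 = 8.9265
  Practicals 55 × 0.22 = 12.1
  Portfolio 61 × 0.07 = 4.27
  Term project 49.5 × 0.24 = 11.88
  Oral exam 85 × 0.09 = 7.65
Sum = 71.5565
Extra credit: 71.5565 + 1 = 72.5565
72.5565 is ≥ 71 and < 74 → C-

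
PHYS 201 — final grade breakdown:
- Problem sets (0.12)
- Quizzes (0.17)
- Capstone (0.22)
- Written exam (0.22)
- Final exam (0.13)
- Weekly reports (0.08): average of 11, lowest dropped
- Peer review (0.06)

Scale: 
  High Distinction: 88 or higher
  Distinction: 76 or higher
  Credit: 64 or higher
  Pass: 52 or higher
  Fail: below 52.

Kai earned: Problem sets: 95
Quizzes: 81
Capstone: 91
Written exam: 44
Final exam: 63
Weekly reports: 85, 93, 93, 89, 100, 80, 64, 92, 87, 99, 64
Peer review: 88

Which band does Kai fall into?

Credit

Weekly reports: drop 64 → average of remaining 10 = 882/10 = 88.2
Weighted total:
  Problem sets 95 × 0.12 = 11.4
  Quizzes 81 × 0.17 = 13.77
  Capstone 91 × 0.22 = 20.02
  Written exam 44 × 0.22 = 9.68
  Final exam 63 × 0.13 = 8.19
  Weekly reports 88.2 × 0.08 = 7.056
  Peer review 88 × 0.06 = 5.28
Sum = 75.396
75.396 is ≥ 64 and < 76 → Credit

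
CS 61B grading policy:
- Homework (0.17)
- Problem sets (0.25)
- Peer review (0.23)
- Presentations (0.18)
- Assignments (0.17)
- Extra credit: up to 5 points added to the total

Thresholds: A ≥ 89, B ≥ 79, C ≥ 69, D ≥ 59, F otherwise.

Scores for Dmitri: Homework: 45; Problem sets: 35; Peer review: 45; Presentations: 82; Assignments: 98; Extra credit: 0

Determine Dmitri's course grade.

Weighted total:
  Homework 45 × 0.17 = 7.65
  Problem sets 35 × 0.25 = 8.75
  Peer review 45 × 0.23 = 10.35
  Presentations 82 × 0.18 = 14.76
  Assignments 98 × 0.17 = 16.66
Sum = 58.17
Extra credit: 58.17 + 0 = 58.17
58.17 < 59 → F

F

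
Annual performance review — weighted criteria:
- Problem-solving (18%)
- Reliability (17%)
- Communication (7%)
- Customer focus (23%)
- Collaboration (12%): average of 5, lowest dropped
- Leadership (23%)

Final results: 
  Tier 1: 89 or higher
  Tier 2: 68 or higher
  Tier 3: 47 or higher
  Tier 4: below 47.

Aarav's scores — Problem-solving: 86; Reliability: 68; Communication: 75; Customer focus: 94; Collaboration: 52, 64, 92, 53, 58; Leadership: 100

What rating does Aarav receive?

Tier 2

Collaboration: drop 52 → average of remaining 4 = 267/4 = 66.75
Weighted total:
  Problem-solving 86 × 0.18 = 15.48
  Reliability 68 × 0.17 = 11.56
  Communication 75 × 0.07 = 5.25
  Customer focus 94 × 0.23 = 21.62
  Collaboration 66.75 × 0.12 = 8.01
  Leadership 100 × 0.23 = 23
Sum = 84.92
84.92 is ≥ 68 and < 89 → Tier 2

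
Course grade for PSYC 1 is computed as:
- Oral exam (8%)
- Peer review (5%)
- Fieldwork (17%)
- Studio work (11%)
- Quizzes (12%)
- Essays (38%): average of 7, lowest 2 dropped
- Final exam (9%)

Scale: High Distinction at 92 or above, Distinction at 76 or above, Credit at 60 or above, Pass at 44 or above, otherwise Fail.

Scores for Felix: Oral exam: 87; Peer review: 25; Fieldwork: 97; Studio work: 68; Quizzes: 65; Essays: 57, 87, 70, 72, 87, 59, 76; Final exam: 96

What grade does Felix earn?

Distinction

Essays: drop 57, 59 → average of remaining 5 = 392/5 = 78.4
Weighted total:
  Oral exam 87 × 0.08 = 6.96
  Peer review 25 × 0.05 = 1.25
  Fieldwork 97 × 0.17 = 16.49
  Studio work 68 × 0.11 = 7.48
  Quizzes 65 × 0.12 = 7.8
  Essays 78.4 × 0.38 = 29.792
  Final exam 96 × 0.09 = 8.64
Sum = 78.412
78.412 is ≥ 76 and < 92 → Distinction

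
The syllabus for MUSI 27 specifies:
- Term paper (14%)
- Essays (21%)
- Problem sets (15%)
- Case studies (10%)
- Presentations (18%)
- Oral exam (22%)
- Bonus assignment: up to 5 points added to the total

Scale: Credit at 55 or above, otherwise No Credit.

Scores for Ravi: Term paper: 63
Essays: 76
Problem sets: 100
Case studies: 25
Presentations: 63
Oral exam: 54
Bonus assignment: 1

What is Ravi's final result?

Weighted total:
  Term paper 63 × 0.14 = 8.82
  Essays 76 × 0.21 = 15.96
  Problem sets 100 × 0.15 = 15
  Case studies 25 × 0.1 = 2.5
  Presentations 63 × 0.18 = 11.34
  Oral exam 54 × 0.22 = 11.88
Sum = 65.5
Bonus assignment: 65.5 + 1 = 66.5
66.5 ≥ 55 → Credit

Credit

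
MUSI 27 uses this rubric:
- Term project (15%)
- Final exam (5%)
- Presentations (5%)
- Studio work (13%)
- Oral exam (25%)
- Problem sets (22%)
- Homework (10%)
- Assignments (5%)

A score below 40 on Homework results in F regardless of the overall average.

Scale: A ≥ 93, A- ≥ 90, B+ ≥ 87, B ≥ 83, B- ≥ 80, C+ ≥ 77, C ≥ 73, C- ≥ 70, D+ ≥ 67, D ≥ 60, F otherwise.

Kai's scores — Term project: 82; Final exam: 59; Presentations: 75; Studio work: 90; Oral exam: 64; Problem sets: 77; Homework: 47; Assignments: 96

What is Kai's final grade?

Homework score 47 ≥ 40: minimum met.
Weighted total:
  Term project 82 × 0.15 = 12.3
  Final exam 59 × 0.05 = 2.95
  Presentations 75 × 0.05 = 3.75
  Studio work 90 × 0.13 = 11.7
  Oral exam 64 × 0.25 = 16
  Problem sets 77 × 0.22 = 16.94
  Homework 47 × 0.1 = 4.7
  Assignments 96 × 0.05 = 4.8
Sum = 73.14
73.14 is ≥ 73 and < 77 → C

C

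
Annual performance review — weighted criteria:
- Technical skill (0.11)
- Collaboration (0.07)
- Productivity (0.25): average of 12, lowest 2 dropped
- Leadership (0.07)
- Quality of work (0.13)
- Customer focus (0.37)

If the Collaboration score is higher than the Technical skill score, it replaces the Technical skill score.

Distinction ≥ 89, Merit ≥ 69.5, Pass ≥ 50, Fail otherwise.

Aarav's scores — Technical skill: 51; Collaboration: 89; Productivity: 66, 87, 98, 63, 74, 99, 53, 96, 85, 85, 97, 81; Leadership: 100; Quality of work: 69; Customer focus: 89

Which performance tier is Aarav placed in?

Productivity: drop 53, 63 → average of remaining 10 = 868/10 = 86.8
Collaboration (89) > Technical skill (51), so Technical skill counts as 89.
Weighted total:
  Technical skill 89 × 0.11 = 9.79
  Collaboration 89 × 0.07 = 6.23
  Productivity 86.8 × 0.25 = 21.7
  Leadership 100 × 0.07 = 7
  Quality of work 69 × 0.13 = 8.97
  Customer focus 89 × 0.37 = 32.93
Sum = 86.62
86.62 is ≥ 69.5 and < 89 → Merit

Merit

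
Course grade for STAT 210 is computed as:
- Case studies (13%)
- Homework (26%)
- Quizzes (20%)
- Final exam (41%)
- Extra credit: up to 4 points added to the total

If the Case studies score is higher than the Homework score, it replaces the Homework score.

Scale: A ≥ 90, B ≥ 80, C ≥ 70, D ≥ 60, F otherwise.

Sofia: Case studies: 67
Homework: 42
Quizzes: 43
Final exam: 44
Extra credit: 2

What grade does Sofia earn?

F

Case studies (67) > Homework (42), so Homework counts as 67.
Weighted total:
  Case studies 67 × 0.13 = 8.71
  Homework 67 × 0.26 = 17.42
  Quizzes 43 × 0.2 = 8.6
  Final exam 44 × 0.41 = 18.04
Sum = 52.77
Extra credit: 52.77 + 2 = 54.77
54.77 < 60 → F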